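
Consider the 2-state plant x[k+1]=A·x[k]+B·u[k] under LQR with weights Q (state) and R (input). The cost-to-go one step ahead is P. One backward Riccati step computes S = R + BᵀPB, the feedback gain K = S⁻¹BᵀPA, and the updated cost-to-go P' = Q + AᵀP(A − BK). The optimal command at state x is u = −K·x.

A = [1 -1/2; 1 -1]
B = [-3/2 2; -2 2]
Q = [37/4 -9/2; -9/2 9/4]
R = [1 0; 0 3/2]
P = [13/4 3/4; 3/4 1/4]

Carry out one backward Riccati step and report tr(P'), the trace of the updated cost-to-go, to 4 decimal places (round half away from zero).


11.7601

BᵀP = [-6.3750 -1.6250; 8.0000 2.0000]
S = R + BᵀPB = [1 0; 0 3/2] + [12.8125 -16.0000; -16.0000 20.0000] = [13.8125 -16.0000; -16.0000 21.5000]
BᵀPA = [-8.0000 4.8125; 10.0000 -6.0000]
K = S⁻¹·BᵀPA = [-0.2929 0.1823; 0.2471 -0.1434]
A−BK = [0.0664 0.0603; -0.0801 -0.3486]
AᵀP(A−BK) = [0.1854 -0.1076; -0.1076 0.0748]
P' = Q + AᵀP(A−BK) = [9.4354 -4.6076; -4.6076 2.3248]
tr(P') = 11.7601


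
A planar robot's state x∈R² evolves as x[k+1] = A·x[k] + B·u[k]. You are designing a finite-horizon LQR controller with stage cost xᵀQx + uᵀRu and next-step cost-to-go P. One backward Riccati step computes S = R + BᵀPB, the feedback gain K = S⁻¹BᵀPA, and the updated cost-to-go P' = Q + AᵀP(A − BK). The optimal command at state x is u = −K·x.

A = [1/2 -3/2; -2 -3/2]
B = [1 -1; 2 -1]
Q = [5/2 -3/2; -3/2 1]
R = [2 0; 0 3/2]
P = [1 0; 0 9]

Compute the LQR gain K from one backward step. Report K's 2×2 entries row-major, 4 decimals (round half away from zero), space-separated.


BᵀP = [1.0000 18.0000; -1.0000 -9.0000]
S = R + BᵀPB = [2 0; 0 3/2] + [37.0000 -19.0000; -19.0000 10.0000] = [39.0000 -19.0000; -19.0000 11.5000]
BᵀPA = [-35.5000 -28.5000; 17.5000 15.0000]
K = S⁻¹·BᵀPA = [-0.8657 -0.4886; 0.0914 0.4971]
A−BK = [1.4571 -0.5143; -0.1771 -0.0257]
AᵀP(A−BK) = [3.9171 0.2057; 0.2057 1.1186]
P' = Q + AᵀP(A−BK) = [6.4171 -1.2943; -1.2943 2.1186]
tr(P') = 8.5357

-0.8657 -0.4886 0.0914 0.4971


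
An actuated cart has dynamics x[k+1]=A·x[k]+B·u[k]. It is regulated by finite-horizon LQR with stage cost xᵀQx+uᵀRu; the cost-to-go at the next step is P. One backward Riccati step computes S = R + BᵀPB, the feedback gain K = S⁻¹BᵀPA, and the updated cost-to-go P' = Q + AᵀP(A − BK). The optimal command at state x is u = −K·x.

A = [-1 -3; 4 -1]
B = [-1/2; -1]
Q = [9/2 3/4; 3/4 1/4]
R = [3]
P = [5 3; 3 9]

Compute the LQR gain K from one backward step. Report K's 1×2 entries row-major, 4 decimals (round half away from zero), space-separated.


BᵀP = [-5.5000 -10.5000]
S = R + BᵀPB = [3] + [13.2500] = [16.2500]
BᵀPA = [-36.5000 27.0000]
K = S⁻¹·BᵀPA = [-2.2462 1.6615]
A−BK = [-2.1231 -2.1692; 1.7538 0.6615]
AᵀP(A−BK) = [43.0154 6.6462; 6.6462 27.1385]
P' = Q + AᵀP(A−BK) = [47.5154 7.3962; 7.3962 27.3885]
tr(P') = 74.9038

-2.2462 1.6615


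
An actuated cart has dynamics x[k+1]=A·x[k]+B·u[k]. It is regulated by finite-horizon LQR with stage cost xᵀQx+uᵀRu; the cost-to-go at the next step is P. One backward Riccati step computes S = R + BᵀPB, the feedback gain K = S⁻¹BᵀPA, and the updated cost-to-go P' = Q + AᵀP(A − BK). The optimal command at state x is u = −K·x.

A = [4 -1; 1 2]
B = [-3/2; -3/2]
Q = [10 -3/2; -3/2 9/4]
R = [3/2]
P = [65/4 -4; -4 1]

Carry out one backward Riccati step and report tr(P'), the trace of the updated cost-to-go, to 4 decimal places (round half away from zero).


30.5357

BᵀP = [-18.3750 4.5000]
S = R + BᵀPB = [3/2] + [20.8125] = [22.3125]
BᵀPA = [-69.0000 27.3750]
K = S⁻¹·BᵀPA = [-3.0924 1.2269]
A−BK = [-0.6387 0.8403; -3.6387 3.8403]
AᵀP(A−BK) = [15.6218 -6.3445; -6.3445 2.6639]
P' = Q + AᵀP(A−BK) = [25.6218 -7.8445; -7.8445 4.9139]
tr(P') = 30.5357


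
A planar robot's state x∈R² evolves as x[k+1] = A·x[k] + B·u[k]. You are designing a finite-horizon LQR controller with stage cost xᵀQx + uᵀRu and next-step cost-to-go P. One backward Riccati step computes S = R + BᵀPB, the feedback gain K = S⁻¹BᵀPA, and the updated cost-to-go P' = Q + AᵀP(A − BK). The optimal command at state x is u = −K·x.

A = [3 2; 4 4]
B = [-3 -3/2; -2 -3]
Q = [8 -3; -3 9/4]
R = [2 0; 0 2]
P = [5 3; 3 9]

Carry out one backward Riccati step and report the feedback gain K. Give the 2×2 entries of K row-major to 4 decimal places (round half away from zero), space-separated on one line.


-0.5585 -0.1693 -0.9292 -1.1543

BᵀP = [-21.0000 -27.0000; -16.5000 -31.5000]
S = R + BᵀPB = [2 0; 0 2] + [117.0000 112.5000; 112.5000 119.2500] = [119.0000 112.5000; 112.5000 121.2500]
BᵀPA = [-171.0000 -150.0000; -175.5000 -159.0000]
K = S⁻¹·BᵀPA = [-0.5585 -0.1693; -0.9292 -1.1543]
A−BK = [-0.0694 -0.2392; 0.0953 0.1986]
AᵀP(A−BK) = [2.4169 2.4779; 2.4779 3.0781]
P' = Q + AᵀP(A−BK) = [10.4169 -0.5221; -0.5221 5.3281]
tr(P') = 15.7451


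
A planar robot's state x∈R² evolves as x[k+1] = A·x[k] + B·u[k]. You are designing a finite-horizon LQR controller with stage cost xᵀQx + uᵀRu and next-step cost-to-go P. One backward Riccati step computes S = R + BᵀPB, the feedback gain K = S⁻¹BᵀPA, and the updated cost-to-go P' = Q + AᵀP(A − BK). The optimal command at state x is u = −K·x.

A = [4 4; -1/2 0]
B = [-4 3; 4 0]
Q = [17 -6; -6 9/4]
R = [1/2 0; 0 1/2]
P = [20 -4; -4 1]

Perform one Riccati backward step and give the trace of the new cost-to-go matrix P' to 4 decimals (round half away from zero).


20.4441

BᵀP = [-96.0000 20.0000; 60.0000 -12.0000]
S = R + BᵀPB = [1/2 0; 0 1/2] + [464.0000 -288.0000; -288.0000 180.0000] = [464.5000 -288.0000; -288.0000 180.5000]
BᵀPA = [-394.0000 -384.0000; 246.0000 240.0000]
K = S⁻¹·BᵀPA = [-0.2995 -0.2137; 0.8851 0.9886]
A−BK = [0.1470 0.1792; 0.6979 0.8550]
AᵀP(A−BK) = [0.5350 0.5900; 0.5900 0.6591]
P' = Q + AᵀP(A−BK) = [17.5350 -5.4100; -5.4100 2.9091]
tr(P') = 20.4441


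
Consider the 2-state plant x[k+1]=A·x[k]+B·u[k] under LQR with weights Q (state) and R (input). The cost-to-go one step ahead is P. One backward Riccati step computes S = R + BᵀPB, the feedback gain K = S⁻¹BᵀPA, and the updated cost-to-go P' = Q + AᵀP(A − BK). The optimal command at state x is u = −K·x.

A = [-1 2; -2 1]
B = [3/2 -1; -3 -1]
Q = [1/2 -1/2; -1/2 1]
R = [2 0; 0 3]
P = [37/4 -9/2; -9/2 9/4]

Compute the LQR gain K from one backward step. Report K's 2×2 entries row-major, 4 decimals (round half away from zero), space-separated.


0.0053 0.4728 0.0587 -0.1254

BᵀP = [27.3750 -13.5000; -4.7500 2.2500]
S = R + BᵀPB = [2 0; 0 3] + [81.5625 -13.8750; -13.8750 2.5000] = [83.5625 -13.8750; -13.8750 5.5000]
BᵀPA = [-0.3750 41.2500; 0.2500 -7.2500]
K = S⁻¹·BᵀPA = [0.0053 0.4728; 0.0587 -0.1254]
A−BK = [-0.9492 1.1654; -1.9255 2.2931]
AᵀP(A−BK) = [0.2373 -0.2913; -0.2913 0.8370]
P' = Q + AᵀP(A−BK) = [0.7373 -0.7913; -0.7913 1.8370]
tr(P') = 2.5743


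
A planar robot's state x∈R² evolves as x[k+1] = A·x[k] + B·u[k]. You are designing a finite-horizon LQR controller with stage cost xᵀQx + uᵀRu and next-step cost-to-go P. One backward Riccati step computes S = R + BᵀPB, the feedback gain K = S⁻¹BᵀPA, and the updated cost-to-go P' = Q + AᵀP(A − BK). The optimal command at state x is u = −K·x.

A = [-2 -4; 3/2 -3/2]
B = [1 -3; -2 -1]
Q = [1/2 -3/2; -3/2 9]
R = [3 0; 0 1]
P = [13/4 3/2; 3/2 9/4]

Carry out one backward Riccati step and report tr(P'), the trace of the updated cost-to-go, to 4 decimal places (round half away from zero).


13.1598

BᵀP = [0.2500 -3.0000; -11.2500 -6.7500]
S = R + BᵀPB = [3 0; 0 1] + [6.2500 2.2500; 2.2500 40.5000] = [9.2500 2.2500; 2.2500 41.5000]
BᵀPA = [-5.0000 3.5000; 12.3750 55.1250]
K = S⁻¹·BᵀPA = [-0.6213 0.0560; 0.3319 1.3253]
A−BK = [-0.3831 -0.0802; 0.5893 -0.0627]
AᵀP(A−BK) = [1.8492 0.3173; 0.3173 1.8106]
P' = Q + AᵀP(A−BK) = [2.3492 -1.1827; -1.1827 10.8106]
tr(P') = 13.1598


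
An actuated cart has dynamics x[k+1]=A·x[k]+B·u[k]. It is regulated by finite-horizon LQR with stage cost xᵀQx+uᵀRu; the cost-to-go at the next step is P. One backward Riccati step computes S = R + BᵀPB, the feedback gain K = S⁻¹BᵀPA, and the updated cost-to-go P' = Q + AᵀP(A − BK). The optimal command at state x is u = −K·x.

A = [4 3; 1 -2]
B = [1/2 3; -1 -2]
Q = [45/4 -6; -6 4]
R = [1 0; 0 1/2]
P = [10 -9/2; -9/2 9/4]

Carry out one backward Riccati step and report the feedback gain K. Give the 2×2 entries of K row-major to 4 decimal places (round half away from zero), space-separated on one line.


-0.1960 0.1122 0.9469 0.9693

BᵀP = [9.5000 -4.5000; 39.0000 -18.0000]
S = R + BᵀPB = [1 0; 0 1/2] + [9.2500 37.5000; 37.5000 153.0000] = [10.2500 37.5000; 37.5000 153.5000]
BᵀPA = [33.5000 37.5000; 138.0000 153.0000]
K = S⁻¹·BᵀPA = [-0.1960 0.1122; 0.9469 0.9693]
A−BK = [1.2573 0.0359; 2.6978 0.0509]
AᵀP(A−BK) = [2.1430 0.4734; 0.4734 0.4847]
P' = Q + AᵀP(A−BK) = [13.3930 -5.5266; -5.5266 4.4847]
tr(P') = 17.8777


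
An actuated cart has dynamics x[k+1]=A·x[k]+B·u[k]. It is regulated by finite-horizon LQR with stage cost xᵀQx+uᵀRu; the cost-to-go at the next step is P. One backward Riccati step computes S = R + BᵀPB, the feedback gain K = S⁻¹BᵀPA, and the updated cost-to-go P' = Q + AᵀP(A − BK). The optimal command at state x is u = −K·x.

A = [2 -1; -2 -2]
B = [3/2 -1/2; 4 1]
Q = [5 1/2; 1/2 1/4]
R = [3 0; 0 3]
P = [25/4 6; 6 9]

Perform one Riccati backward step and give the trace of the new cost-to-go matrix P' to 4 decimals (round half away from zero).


BᵀP = [33.3750 45.0000; 2.8750 6.0000]
S = R + BᵀPB = [3 0; 0 3] + [230.0625 28.3125; 28.3125 4.5625] = [233.0625 28.3125; 28.3125 7.5625]
BᵀPA = [-23.2500 -123.3750; -6.2500 -14.8750]
K = S⁻¹·BᵀPA = [0.0012 -0.5327; -0.8308 0.0273]
A−BK = [1.5828 -0.1873; -1.1739 0.1034]
AᵀP(A−BK) = [7.8345 -0.7141; -0.7141 0.9366]
P' = Q + AᵀP(A−BK) = [12.8345 -0.2141; -0.2141 1.1866]
tr(P') = 14.0211

14.0211


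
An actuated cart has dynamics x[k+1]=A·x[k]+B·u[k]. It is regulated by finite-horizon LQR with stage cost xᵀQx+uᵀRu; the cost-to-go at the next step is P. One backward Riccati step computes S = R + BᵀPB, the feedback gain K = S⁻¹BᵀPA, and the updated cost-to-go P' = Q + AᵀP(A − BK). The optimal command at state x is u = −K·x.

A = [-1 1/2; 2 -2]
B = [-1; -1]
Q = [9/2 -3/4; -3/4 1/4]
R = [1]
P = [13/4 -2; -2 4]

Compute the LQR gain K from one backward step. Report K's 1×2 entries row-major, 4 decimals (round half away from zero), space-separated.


BᵀP = [-1.2500 -2.0000]
S = R + BᵀPB = [1] + [3.2500] = [4.2500]
BᵀPA = [-2.7500 3.3750]
K = S⁻¹·BᵀPA = [-0.6471 0.7941]
A−BK = [-1.6471 1.2941; 1.3529 -1.2059]
AᵀP(A−BK) = [25.4706 -21.4412; -21.4412 18.1324]
P' = Q + AᵀP(A−BK) = [29.9706 -22.1912; -22.1912 18.3824]
tr(P') = 48.3529

-0.6471 0.7941


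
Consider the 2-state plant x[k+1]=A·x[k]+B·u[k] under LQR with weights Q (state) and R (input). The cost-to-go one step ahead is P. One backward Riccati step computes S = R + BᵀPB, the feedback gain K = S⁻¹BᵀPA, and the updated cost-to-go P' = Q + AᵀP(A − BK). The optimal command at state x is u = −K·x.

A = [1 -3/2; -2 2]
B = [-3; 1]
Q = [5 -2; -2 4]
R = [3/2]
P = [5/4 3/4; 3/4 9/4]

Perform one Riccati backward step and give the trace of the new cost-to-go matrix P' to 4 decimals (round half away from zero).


BᵀP = [-3.0000 0.0000]
S = R + BᵀPB = [3/2] + [9.0000] = [10.5000]
BᵀPA = [-3.0000 4.5000]
K = S⁻¹·BᵀPA = [-0.2857 0.4286]
A−BK = [0.1429 -0.2143; -1.7143 1.5714]
AᵀP(A−BK) = [6.3929 -5.8393; -5.8393 5.3839]
P' = Q + AᵀP(A−BK) = [11.3929 -7.8393; -7.8393 9.3839]
tr(P') = 20.7768

20.7768


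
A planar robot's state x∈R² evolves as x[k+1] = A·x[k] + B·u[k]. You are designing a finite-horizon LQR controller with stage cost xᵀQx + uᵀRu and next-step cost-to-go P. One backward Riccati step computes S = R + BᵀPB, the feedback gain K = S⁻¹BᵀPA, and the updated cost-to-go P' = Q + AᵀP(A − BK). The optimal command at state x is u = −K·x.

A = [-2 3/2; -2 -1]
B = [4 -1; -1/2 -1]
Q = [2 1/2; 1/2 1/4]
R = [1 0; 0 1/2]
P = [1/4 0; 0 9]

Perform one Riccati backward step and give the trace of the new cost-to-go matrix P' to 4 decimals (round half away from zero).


4.6517

BᵀP = [1.0000 -4.5000; -0.2500 -9.0000]
S = R + BᵀPB = [1 0; 0 1/2] + [6.2500 3.5000; 3.5000 9.2500] = [7.2500 3.5000; 3.5000 9.7500]
BᵀPA = [7.0000 6.0000; 18.5000 8.6250]
K = S⁻¹·BᵀPA = [0.0599 0.4845; 1.8759 0.7107]
A−BK = [-0.3636 0.2727; -0.0941 -0.0471]
AᵀP(A−BK) = [1.8759 0.7107; 0.7107 0.5258]
P' = Q + AᵀP(A−BK) = [3.8759 1.2107; 1.2107 0.7758]
tr(P') = 4.6517


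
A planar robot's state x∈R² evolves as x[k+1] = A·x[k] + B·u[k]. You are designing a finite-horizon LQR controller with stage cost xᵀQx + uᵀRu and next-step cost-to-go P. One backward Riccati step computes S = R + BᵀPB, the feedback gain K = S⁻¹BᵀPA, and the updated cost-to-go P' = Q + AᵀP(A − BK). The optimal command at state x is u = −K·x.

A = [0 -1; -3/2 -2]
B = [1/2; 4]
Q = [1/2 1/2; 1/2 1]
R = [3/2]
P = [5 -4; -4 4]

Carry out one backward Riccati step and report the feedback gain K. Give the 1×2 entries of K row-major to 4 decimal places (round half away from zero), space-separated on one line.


-0.4138 -0.2857

BᵀP = [-13.5000 14.0000]
S = R + BᵀPB = [3/2] + [49.2500] = [50.7500]
BᵀPA = [-21.0000 -14.5000]
K = S⁻¹·BᵀPA = [-0.4138 -0.2857]
A−BK = [0.2069 -0.8571; 0.1552 -0.8571]
AᵀP(A−BK) = [0.3103 0.0000; 0.0000 0.8571]
P' = Q + AᵀP(A−BK) = [0.8103 0.5000; 0.5000 1.8571]
tr(P') = 2.6675


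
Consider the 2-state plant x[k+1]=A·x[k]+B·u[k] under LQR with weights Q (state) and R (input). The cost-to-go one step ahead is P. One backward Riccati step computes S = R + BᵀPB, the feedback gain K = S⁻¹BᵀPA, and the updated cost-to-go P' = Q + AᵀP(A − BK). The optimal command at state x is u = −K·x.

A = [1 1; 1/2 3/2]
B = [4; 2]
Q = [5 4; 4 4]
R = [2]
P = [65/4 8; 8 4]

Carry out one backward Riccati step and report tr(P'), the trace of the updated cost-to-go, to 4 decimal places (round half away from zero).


BᵀP = [81.0000 40.0000]
S = R + BᵀPB = [2] + [404.0000] = [406.0000]
BᵀPA = [101.0000 141.0000]
K = S⁻¹·BᵀPA = [0.2488 0.3473]
A−BK = [0.0049 -0.3892; 0.0025 0.8054]
AᵀP(A−BK) = [0.1244 0.1736; 0.1736 0.2820]
P' = Q + AᵀP(A−BK) = [5.1244 4.1736; 4.1736 4.2820]
tr(P') = 9.4064

9.4064


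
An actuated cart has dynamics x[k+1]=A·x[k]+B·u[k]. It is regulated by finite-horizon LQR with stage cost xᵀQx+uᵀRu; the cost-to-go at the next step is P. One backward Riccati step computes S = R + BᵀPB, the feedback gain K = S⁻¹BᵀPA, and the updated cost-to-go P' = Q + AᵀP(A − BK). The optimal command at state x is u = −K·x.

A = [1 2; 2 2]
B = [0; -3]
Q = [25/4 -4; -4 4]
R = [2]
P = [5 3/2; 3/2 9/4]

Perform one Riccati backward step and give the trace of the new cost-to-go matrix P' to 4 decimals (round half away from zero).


BᵀP = [-4.5000 -6.7500]
S = R + BᵀPB = [2] + [20.2500] = [22.2500]
BᵀPA = [-18.0000 -22.5000]
K = S⁻¹·BᵀPA = [-0.8090 -1.0112]
A−BK = [1.0000 2.0000; -0.4270 -1.0337]
AᵀP(A−BK) = [5.4382 9.7978; 9.7978 18.2472]
P' = Q + AᵀP(A−BK) = [11.6882 5.7978; 5.7978 22.2472]
tr(P') = 33.9354

33.9354


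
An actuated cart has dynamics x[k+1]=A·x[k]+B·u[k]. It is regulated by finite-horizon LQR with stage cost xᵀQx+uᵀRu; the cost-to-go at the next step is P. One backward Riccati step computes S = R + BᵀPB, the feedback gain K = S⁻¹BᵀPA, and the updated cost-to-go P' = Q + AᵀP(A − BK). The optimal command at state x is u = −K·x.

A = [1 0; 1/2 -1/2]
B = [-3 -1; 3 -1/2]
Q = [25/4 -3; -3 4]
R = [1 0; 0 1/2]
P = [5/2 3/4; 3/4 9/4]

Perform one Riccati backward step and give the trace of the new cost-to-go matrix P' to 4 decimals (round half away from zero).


10.7474

BᵀP = [-5.2500 4.5000; -2.8750 -1.8750]
S = R + BᵀPB = [1 0; 0 1/2] + [29.2500 3.0000; 3.0000 3.8125] = [30.2500 3.0000; 3.0000 4.3125]
BᵀPA = [-3.0000 -2.2500; -3.8125 0.9375]
K = S⁻¹·BᵀPA = [-0.0124 -0.1030; -0.8755 0.2891]
A−BK = [0.0875 -0.0201; 0.0993 -0.0463]
AᵀP(A−BK) = [0.4377 -0.1445; -0.1445 0.0596]
P' = Q + AᵀP(A−BK) = [6.6877 -3.1445; -3.1445 4.0596]
tr(P') = 10.7474


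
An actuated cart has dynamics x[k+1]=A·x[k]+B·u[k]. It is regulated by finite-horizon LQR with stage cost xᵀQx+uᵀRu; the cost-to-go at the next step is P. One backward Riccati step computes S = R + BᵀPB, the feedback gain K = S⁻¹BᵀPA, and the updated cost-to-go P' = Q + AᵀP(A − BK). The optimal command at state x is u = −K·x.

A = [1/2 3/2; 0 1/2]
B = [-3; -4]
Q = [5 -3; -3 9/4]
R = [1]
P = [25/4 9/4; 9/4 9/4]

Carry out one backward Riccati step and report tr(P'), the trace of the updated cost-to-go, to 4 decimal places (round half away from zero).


BᵀP = [-27.7500 -15.7500]
S = R + BᵀPB = [1] + [146.2500] = [147.2500]
BᵀPA = [-13.8750 -49.5000]
K = S⁻¹·BᵀPA = [-0.0942 -0.3362]
A−BK = [0.2173 0.4915; -0.3769 -0.8447]
AᵀP(A−BK) = [0.2551 0.5857; 0.5857 1.3599]
P' = Q + AᵀP(A−BK) = [5.2551 -2.4143; -2.4143 3.6099]
tr(P') = 8.8650

8.8650


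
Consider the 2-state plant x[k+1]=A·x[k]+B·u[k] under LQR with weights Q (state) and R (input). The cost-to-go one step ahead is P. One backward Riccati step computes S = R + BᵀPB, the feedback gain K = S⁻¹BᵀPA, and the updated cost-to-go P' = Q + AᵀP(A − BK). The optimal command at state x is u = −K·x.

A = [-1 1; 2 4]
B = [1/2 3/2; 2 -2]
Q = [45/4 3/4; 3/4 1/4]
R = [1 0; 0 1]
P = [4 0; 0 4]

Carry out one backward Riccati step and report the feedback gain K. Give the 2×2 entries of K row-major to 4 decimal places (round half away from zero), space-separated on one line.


BᵀP = [2.0000 8.0000; 6.0000 -8.0000]
S = R + BᵀPB = [1 0; 0 1] + [17.0000 -13.0000; -13.0000 25.0000] = [18.0000 -13.0000; -13.0000 26.0000]
BᵀPA = [14.0000 34.0000; -22.0000 -26.0000]
K = S⁻¹·BᵀPA = [0.2609 1.8261; -0.7157 -0.0870]
A−BK = [-0.0569 0.2174; 0.0468 0.1739]
AᵀP(A−BK) = [0.6020 0.5217; 0.5217 3.6522]
P' = Q + AᵀP(A−BK) = [11.8520 1.2717; 1.2717 3.9022]
tr(P') = 15.7542

0.2609 1.8261 -0.7157 -0.0870


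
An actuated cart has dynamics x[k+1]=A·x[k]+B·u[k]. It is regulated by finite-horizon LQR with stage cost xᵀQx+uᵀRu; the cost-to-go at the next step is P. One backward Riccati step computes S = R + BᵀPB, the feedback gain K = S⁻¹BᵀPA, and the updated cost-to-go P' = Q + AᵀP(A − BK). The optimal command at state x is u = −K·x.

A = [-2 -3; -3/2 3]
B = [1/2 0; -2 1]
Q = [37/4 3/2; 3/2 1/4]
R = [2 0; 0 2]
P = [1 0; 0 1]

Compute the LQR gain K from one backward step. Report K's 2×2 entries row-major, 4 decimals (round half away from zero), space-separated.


BᵀP = [0.5000 -2.0000; 0.0000 1.0000]
S = R + BᵀPB = [2 0; 0 2] + [4.2500 -2.0000; -2.0000 1.0000] = [6.2500 -2.0000; -2.0000 3.0000]
BᵀPA = [2.0000 -7.5000; -1.5000 3.0000]
K = S⁻¹·BᵀPA = [0.2034 -1.1186; -0.3644 0.2542]
A−BK = [-2.1017 -2.4407; -0.7288 0.5085]
AᵀP(A−BK) = [5.2966 4.1186; 4.1186 8.8475]
P' = Q + AᵀP(A−BK) = [14.5466 5.6186; 5.6186 9.0975]
tr(P') = 23.6441

0.2034 -1.1186 -0.3644 0.2542


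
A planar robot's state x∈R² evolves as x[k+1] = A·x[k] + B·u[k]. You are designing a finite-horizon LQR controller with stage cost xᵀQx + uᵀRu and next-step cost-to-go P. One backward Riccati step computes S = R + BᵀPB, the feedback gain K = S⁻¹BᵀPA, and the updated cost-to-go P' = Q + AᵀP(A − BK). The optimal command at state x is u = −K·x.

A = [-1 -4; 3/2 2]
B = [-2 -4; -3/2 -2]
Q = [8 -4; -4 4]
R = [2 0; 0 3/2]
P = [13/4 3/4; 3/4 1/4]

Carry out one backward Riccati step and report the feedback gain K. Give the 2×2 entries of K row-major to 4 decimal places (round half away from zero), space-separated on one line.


BᵀP = [-7.6250 -1.8750; -14.5000 -3.5000]
S = R + BᵀPB = [2 0; 0 3/2] + [18.0625 34.2500; 34.2500 65.0000] = [20.0625 34.2500; 34.2500 66.5000]
BᵀPA = [4.8125 26.7500; 9.2500 51.0000]
K = S⁻¹·BᵀPA = [0.0200 0.1994; 0.1288 0.6642]
A−BK = [-0.4448 -0.9443; 1.7876 3.6275]
AᵀP(A−BK) = [0.2749 0.6464; 0.6464 1.7909]
P' = Q + AᵀP(A−BK) = [8.2749 -3.3536; -3.3536 5.7909]
tr(P') = 14.0658

0.0200 0.1994 0.1288 0.6642


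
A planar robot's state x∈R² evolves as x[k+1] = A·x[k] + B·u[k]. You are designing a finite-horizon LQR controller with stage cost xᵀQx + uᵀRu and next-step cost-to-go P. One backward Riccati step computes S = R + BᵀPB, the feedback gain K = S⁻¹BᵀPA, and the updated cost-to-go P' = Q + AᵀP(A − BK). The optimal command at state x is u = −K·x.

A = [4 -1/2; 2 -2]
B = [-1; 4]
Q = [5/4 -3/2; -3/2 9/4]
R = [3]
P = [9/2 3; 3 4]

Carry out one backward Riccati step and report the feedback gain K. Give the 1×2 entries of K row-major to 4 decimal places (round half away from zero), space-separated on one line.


BᵀP = [7.5000 13.0000]
S = R + BᵀPB = [3] + [44.5000] = [47.5000]
BᵀPA = [56.0000 -29.7500]
K = S⁻¹·BᵀPA = [1.1789 -0.6263]
A−BK = [5.1789 -1.1263; -2.7158 0.5053]
AᵀP(A−BK) = [69.9789 -16.9263; -16.9263 4.4921]
P' = Q + AᵀP(A−BK) = [71.2289 -18.4263; -18.4263 6.7421]
tr(P') = 77.9711

1.1789 -0.6263


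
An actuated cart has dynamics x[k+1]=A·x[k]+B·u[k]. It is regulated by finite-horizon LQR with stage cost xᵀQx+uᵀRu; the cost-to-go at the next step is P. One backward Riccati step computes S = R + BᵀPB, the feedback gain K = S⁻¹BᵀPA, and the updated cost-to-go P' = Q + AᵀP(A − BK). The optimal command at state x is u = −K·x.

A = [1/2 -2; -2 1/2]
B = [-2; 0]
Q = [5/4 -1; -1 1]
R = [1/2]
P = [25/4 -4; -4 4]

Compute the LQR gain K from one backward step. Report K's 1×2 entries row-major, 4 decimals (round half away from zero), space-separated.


-0.8725 1.1373

BᵀP = [-12.5000 8.0000]
S = R + BᵀPB = [1/2] + [25.0000] = [25.5000]
BᵀPA = [-22.2500 29.0000]
K = S⁻¹·BᵀPA = [-0.8725 1.1373]
A−BK = [-1.2451 0.2745; -2.0000 0.5000]
AᵀP(A−BK) = [6.1483 -1.9461; -1.9461 1.0196]
P' = Q + AᵀP(A−BK) = [7.3983 -2.9461; -2.9461 2.0196]
tr(P') = 9.4179


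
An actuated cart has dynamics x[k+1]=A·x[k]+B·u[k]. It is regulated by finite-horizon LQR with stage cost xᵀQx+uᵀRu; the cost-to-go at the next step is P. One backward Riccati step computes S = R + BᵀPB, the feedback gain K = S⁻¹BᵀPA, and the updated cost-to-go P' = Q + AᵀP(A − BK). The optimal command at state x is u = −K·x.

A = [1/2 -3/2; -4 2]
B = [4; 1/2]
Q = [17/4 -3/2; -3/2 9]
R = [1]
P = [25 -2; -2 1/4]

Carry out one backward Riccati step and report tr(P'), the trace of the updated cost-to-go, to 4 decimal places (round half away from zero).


BᵀP = [99.0000 -7.8750]
S = R + BᵀPB = [1] + [392.0625] = [393.0625]
BᵀPA = [81.0000 -164.2500]
K = S⁻¹·BᵀPA = [0.2061 -0.4179]
A−BK = [-0.3243 0.1715; -4.1030 2.2089]
AᵀP(A−BK) = [1.5580 -0.9023; -0.9023 0.6144]
P' = Q + AᵀP(A−BK) = [5.8080 -2.4023; -2.4023 9.6144]
tr(P') = 15.4224

15.4224


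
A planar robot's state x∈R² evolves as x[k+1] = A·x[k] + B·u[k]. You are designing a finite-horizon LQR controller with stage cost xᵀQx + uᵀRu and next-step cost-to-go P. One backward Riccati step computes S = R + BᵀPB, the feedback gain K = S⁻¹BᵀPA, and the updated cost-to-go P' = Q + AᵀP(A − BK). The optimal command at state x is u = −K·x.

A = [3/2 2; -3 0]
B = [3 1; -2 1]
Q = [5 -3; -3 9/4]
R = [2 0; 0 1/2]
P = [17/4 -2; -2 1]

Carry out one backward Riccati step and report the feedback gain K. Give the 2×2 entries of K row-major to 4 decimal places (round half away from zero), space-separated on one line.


BᵀP = [16.7500 -8.0000; 2.2500 -1.0000]
S = R + BᵀPB = [2 0; 0 1/2] + [66.2500 8.7500; 8.7500 1.2500] = [68.2500 8.7500; 8.7500 1.7500]
BᵀPA = [49.1250 33.5000; 6.3750 4.5000]
K = S⁻¹·BᵀPA = [0.7041 0.4490; 0.1224 0.3265]
A−BK = [-0.7347 0.3265; -1.7143 0.5714]
AᵀP(A−BK) = [1.1939 0.6122; 0.6122 0.4898]
P' = Q + AᵀP(A−BK) = [6.1939 -2.3878; -2.3878 2.7398]
tr(P') = 8.9337

0.7041 0.4490 0.1224 0.3265


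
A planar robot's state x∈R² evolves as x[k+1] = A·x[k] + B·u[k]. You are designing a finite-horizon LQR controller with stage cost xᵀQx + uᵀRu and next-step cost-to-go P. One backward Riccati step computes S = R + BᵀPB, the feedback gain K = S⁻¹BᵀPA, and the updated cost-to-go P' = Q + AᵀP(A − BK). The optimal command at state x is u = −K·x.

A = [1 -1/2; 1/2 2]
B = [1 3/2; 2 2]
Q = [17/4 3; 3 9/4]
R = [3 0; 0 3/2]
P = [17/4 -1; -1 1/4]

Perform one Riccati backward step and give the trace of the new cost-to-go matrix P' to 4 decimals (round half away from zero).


BᵀP = [2.2500 -0.5000; 4.3750 -1.0000]
S = R + BᵀPB = [3 0; 0 3/2] + [1.2500 2.3750; 2.3750 4.5625] = [4.2500 2.3750; 2.3750 6.0625]
BᵀPA = [2.0000 -2.1250; 3.8750 -4.1875]
K = S⁻¹·BᵀPA = [0.1452 -0.1460; 0.5823 -0.6335]
A−BK = [-0.0186 0.5963; -0.9550 3.5590]
AᵀP(A−BK) = [0.7657 -0.8781; -0.8781 1.0994]
P' = Q + AᵀP(A−BK) = [5.0157 2.1219; 2.1219 3.3494]
tr(P') = 8.3651

8.3651


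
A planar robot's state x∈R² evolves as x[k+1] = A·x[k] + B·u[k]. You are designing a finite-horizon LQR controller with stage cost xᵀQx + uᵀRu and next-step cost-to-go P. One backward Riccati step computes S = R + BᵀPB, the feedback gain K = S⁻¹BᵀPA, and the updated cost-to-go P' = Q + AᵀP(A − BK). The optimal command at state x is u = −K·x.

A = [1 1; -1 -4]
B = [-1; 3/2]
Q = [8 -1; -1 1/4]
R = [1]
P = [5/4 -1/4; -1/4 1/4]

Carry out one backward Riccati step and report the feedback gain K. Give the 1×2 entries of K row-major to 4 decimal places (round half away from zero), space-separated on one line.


-0.6316 -1.1579

BᵀP = [-1.6250 0.6250]
S = R + BᵀPB = [1] + [2.5625] = [3.5625]
BᵀPA = [-2.2500 -4.1250]
K = S⁻¹·BᵀPA = [-0.6316 -1.1579]
A−BK = [0.3684 -0.1579; -0.0526 -2.2632]
AᵀP(A−BK) = [0.5789 0.8947; 0.8947 2.4737]
P' = Q + AᵀP(A−BK) = [8.5789 -0.1053; -0.1053 2.7237]
tr(P') = 11.3026


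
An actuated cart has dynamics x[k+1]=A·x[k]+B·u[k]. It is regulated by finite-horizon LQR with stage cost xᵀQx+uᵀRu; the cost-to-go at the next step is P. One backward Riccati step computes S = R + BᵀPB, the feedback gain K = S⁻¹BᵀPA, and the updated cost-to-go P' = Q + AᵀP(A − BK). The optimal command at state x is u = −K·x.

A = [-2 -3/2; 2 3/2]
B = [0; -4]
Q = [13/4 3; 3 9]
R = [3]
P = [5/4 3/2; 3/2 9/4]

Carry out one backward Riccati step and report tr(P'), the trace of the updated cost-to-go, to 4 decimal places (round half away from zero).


13.9327

BᵀP = [-6.0000 -9.0000]
S = R + BᵀPB = [3] + [36.0000] = [39.0000]
BᵀPA = [-6.0000 -4.5000]
K = S⁻¹·BᵀPA = [-0.1538 -0.1154]
A−BK = [-2.0000 -1.5000; 1.3846 1.0385]
AᵀP(A−BK) = [1.0769 0.8077; 0.8077 0.6058]
P' = Q + AᵀP(A−BK) = [4.3269 3.8077; 3.8077 9.6058]
tr(P') = 13.9327


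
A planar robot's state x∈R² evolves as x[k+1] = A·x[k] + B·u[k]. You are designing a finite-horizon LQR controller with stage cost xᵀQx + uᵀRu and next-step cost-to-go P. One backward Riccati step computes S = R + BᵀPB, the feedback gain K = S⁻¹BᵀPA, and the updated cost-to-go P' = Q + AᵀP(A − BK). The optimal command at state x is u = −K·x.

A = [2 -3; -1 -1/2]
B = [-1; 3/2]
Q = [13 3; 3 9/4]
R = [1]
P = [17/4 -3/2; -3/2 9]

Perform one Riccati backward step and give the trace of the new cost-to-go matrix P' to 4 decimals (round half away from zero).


BᵀP = [-6.5000 15.0000]
S = R + BᵀPB = [1] + [29.0000] = [30.0000]
BᵀPA = [-28.0000 12.0000]
K = S⁻¹·BᵀPA = [-0.9333 0.4000]
A−BK = [1.0667 -2.6000; 0.4000 -1.1000]
AᵀP(A−BK) = [5.8667 -12.8000; -12.8000 31.2000]
P' = Q + AᵀP(A−BK) = [18.8667 -9.8000; -9.8000 33.4500]
tr(P') = 52.3167

52.3167


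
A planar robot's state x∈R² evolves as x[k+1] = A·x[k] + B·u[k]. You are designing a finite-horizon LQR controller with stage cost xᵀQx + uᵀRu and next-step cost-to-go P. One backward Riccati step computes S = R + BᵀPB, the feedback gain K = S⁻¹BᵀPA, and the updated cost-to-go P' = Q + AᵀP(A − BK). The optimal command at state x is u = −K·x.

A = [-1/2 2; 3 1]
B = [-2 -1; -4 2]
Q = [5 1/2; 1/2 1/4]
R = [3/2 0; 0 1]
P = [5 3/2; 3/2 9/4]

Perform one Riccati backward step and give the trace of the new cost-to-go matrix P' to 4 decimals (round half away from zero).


BᵀP = [-16.0000 -12.0000; -2.0000 3.0000]
S = R + BᵀPB = [3/2 0; 0 1] + [80.0000 -8.0000; -8.0000 8.0000] = [81.5000 -8.0000; -8.0000 9.0000]
BᵀPA = [-28.0000 -44.0000; 10.0000 -1.0000]
K = S⁻¹·BᵀPA = [-0.2569 -0.6034; 0.8827 -0.6475]
A−BK = [-0.1311 0.1456; 0.2069 -0.1187]
AᵀP(A−BK) = [0.9791 -0.4212; -0.4212 1.0513]
P' = Q + AᵀP(A−BK) = [5.9791 0.0788; 0.0788 1.3013]
tr(P') = 7.2804

7.2804


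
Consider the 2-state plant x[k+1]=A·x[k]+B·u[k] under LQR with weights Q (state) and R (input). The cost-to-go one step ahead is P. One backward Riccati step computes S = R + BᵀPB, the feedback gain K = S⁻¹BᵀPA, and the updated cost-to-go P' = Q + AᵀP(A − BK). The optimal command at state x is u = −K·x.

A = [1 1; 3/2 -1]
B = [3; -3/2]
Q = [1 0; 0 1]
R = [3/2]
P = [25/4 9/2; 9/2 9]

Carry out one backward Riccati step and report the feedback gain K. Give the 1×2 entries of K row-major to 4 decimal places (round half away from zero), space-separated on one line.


BᵀP = [12.0000 0.0000]
S = R + BᵀPB = [3/2] + [36.0000] = [37.5000]
BᵀPA = [12.0000 12.0000]
K = S⁻¹·BᵀPA = [0.3200 0.3200]
A−BK = [0.0400 0.0400; 1.9800 -0.5200]
AᵀP(A−BK) = [36.1600 -8.8400; -8.8400 2.4100]
P' = Q + AᵀP(A−BK) = [37.1600 -8.8400; -8.8400 3.4100]
tr(P') = 40.5700

0.3200 0.3200


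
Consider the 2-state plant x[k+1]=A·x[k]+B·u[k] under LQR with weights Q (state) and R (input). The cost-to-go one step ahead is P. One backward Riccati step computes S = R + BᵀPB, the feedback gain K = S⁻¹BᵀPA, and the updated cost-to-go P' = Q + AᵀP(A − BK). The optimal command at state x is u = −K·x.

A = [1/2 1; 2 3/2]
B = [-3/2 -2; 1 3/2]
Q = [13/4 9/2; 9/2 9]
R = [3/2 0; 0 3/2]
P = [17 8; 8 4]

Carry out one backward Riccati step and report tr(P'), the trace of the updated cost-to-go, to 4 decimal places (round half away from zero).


BᵀP = [-17.5000 -8.0000; -22.0000 -10.0000]
S = R + BᵀPB = [3/2 0; 0 3/2] + [18.2500 23.0000; 23.0000 29.0000] = [19.7500 23.0000; 23.0000 30.5000]
BᵀPA = [-24.7500 -29.5000; -31.0000 -37.0000]
K = S⁻¹·BᵀPA = [-0.5707 -0.6644; -0.5860 -0.7121]
A−BK = [-1.5281 -1.4208; 3.4497 3.2325]
AᵀP(A−BK) = [3.9583 3.9813; 3.9813 4.0528]
P' = Q + AᵀP(A−BK) = [7.2083 8.4813; 8.4813 13.0528]
tr(P') = 20.2611

20.2611


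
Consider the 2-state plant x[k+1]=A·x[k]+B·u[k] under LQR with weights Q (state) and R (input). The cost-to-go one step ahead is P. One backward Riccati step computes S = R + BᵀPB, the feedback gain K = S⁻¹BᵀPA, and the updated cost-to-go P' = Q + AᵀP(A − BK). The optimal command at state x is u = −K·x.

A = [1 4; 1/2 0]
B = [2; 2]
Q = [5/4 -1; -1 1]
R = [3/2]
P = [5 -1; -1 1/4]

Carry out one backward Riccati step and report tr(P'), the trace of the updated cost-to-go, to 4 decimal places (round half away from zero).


12.0668

BᵀP = [8.0000 -1.5000]
S = R + BᵀPB = [3/2] + [13.0000] = [14.5000]
BᵀPA = [7.2500 32.0000]
K = S⁻¹·BᵀPA = [0.5000 2.2069]
A−BK = [0.0000 -0.4138; -0.5000 -4.4138]
AᵀP(A−BK) = [0.4375 2.0000; 2.0000 9.3793]
P' = Q + AᵀP(A−BK) = [1.6875 1.0000; 1.0000 10.3793]
tr(P') = 12.0668


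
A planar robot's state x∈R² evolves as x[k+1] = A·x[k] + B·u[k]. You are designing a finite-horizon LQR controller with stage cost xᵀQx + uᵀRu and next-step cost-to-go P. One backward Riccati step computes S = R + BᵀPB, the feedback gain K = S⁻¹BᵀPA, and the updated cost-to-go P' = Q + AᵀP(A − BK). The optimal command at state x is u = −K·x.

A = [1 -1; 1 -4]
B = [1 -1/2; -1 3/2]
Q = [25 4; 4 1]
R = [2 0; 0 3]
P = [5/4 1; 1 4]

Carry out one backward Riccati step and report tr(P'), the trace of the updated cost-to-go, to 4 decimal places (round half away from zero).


53.1661

BᵀP = [0.2500 -3.0000; 0.8750 5.5000]
S = R + BᵀPB = [2 0; 0 3] + [3.2500 -4.6250; -4.6250 7.8125] = [5.2500 -4.6250; -4.6250 10.8125]
BᵀPA = [-2.7500 11.7500; 6.3750 -22.8750]
K = S⁻¹·BᵀPA = [-0.0071 0.6007; 0.5866 -1.8587]
A−BK = [1.3004 -2.5300; 0.1131 -0.6113]
AᵀP(A−BK) = [3.4912 -8.7491; -8.7491 23.6749]
P' = Q + AᵀP(A−BK) = [28.4912 -4.7491; -4.7491 24.6749]
tr(P') = 53.1661


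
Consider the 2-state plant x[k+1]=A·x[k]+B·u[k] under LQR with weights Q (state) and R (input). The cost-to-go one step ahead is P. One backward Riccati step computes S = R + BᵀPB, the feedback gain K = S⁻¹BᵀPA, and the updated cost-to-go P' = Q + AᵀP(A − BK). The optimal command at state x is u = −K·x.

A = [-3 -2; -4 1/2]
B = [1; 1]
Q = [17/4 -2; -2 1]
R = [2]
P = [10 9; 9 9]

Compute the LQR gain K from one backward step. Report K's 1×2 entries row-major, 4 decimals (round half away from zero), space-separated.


BᵀP = [19.0000 18.0000]
S = R + BᵀPB = [2] + [37.0000] = [39.0000]
BᵀPA = [-129.0000 -29.0000]
K = S⁻¹·BᵀPA = [-3.3077 -0.7436]
A−BK = [0.3077 -1.2564; -0.6923 1.2436]
AᵀP(A−BK) = [23.3077 4.5769; 4.5769 2.6859]
P' = Q + AᵀP(A−BK) = [27.5577 2.5769; 2.5769 3.6859]
tr(P') = 31.2436

-3.3077 -0.7436


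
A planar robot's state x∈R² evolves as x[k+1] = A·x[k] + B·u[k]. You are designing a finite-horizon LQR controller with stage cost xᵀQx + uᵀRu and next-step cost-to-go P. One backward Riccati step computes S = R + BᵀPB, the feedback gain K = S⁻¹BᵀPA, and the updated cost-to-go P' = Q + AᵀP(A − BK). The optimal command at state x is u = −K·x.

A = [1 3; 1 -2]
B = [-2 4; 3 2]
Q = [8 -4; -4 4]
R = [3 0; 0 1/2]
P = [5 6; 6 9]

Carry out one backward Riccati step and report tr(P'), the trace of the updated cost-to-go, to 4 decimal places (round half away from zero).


13.9207

BᵀP = [8.0000 15.0000; 32.0000 42.0000]
S = R + BᵀPB = [3 0; 0 1/2] + [29.0000 62.0000; 62.0000 212.0000] = [32.0000 62.0000; 62.0000 212.5000]
BᵀPA = [23.0000 -6.0000; 74.0000 12.0000]
K = S⁻¹·BᵀPA = [0.1013 -0.6830; 0.3187 0.2558]
A−BK = [-0.0721 0.6110; 0.0587 -0.4624]
AᵀP(A−BK) = [0.0878 -0.2162; -0.2162 1.8329]
P' = Q + AᵀP(A−BK) = [8.0878 -4.2162; -4.2162 5.8329]
tr(P') = 13.9207


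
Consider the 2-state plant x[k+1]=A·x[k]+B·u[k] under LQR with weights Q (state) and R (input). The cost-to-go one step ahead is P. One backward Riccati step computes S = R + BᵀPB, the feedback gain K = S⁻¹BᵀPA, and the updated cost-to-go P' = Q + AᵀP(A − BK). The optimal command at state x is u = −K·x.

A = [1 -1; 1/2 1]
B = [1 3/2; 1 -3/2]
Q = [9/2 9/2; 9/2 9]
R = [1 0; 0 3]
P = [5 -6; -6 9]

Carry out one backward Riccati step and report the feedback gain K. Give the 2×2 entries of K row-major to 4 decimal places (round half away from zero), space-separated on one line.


0.4192 0.0808 0.1263 -0.6263

BᵀP = [-1.0000 3.0000; 16.5000 -22.5000]
S = R + BᵀPB = [1 0; 0 3] + [2.0000 -6.0000; -6.0000 58.5000] = [3.0000 -6.0000; -6.0000 61.5000]
BᵀPA = [0.5000 4.0000; 5.2500 -39.0000]
K = S⁻¹·BᵀPA = [0.4192 0.0808; 0.1263 -0.6263]
A−BK = [0.3914 -0.1414; 0.2702 -0.0202]
AᵀP(A−BK) = [0.3775 -0.2525; -0.2525 1.2525]
P' = Q + AᵀP(A−BK) = [4.8775 4.2475; 4.2475 10.2525]
tr(P') = 15.1301


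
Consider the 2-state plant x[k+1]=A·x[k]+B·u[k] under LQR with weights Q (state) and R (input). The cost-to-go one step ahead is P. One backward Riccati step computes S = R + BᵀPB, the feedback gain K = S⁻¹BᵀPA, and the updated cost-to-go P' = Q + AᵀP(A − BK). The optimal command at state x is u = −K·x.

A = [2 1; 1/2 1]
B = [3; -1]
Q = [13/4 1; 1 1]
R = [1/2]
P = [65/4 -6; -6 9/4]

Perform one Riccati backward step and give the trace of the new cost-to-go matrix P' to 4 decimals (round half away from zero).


4.4982

BᵀP = [54.7500 -20.2500]
S = R + BᵀPB = [1/2] + [184.5000] = [185.0000]
BᵀPA = [99.3750 34.5000]
K = S⁻¹·BᵀPA = [0.5372 0.1865]
A−BK = [0.3885 0.4405; 1.0372 1.1865]
AᵀP(A−BK) = [0.1820 0.0929; 0.0929 0.0662]
P' = Q + AᵀP(A−BK) = [3.4320 1.0929; 1.0929 1.0662]
tr(P') = 4.4982


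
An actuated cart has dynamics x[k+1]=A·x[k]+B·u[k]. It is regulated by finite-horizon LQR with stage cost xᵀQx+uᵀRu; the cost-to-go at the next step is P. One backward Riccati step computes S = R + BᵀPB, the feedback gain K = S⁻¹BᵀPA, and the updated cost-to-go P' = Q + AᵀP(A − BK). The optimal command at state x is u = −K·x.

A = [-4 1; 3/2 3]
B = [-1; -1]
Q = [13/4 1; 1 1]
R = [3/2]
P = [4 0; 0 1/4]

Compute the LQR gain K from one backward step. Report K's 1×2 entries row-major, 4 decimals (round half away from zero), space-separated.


2.7174 -0.8261

BᵀP = [-4.0000 -0.2500]
S = R + BᵀPB = [3/2] + [4.2500] = [5.7500]
BᵀPA = [15.6250 -4.7500]
K = S⁻¹·BᵀPA = [2.7174 -0.8261]
A−BK = [-1.2826 0.1739; 4.2174 2.1739]
AᵀP(A−BK) = [22.1033 -1.9674; -1.9674 2.3261]
P' = Q + AᵀP(A−BK) = [25.3533 -0.9674; -0.9674 3.3261]
tr(P') = 28.6793


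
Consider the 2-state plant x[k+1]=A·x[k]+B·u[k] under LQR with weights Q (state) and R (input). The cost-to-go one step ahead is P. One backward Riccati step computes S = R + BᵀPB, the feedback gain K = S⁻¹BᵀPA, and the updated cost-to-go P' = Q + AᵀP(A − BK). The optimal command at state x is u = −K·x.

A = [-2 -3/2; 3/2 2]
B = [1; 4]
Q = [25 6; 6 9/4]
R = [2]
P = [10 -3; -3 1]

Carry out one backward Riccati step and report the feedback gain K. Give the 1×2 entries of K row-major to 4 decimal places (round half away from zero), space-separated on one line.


BᵀP = [-2.0000 1.0000]
S = R + BᵀPB = [2] + [2.0000] = [4.0000]
BᵀPA = [5.5000 5.0000]
K = S⁻¹·BᵀPA = [1.3750 1.2500]
A−BK = [-3.3750 -2.7500; -4.0000 -3.0000]
AᵀP(A−BK) = [52.6875 44.8750; 44.8750 38.2500]
P' = Q + AᵀP(A−BK) = [77.6875 50.8750; 50.8750 40.5000]
tr(P') = 118.1875

1.3750 1.2500


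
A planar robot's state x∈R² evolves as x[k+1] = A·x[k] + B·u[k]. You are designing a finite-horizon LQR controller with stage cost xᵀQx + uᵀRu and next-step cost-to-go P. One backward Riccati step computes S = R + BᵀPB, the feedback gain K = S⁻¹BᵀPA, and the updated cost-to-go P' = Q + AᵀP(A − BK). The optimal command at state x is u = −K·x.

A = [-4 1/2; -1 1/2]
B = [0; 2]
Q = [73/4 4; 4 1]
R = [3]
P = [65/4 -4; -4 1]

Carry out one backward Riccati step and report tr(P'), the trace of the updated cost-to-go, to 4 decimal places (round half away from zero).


BᵀP = [-8.0000 2.0000]
S = R + BᵀPB = [3] + [4.0000] = [7.0000]
BᵀPA = [30.0000 -3.0000]
K = S⁻¹·BᵀPA = [4.2857 -0.4286]
A−BK = [-4.0000 0.5000; -9.5714 1.3571]
AᵀP(A−BK) = [100.4286 -10.1429; -10.1429 1.0268]
P' = Q + AᵀP(A−BK) = [118.6786 -6.1429; -6.1429 2.0268]
tr(P') = 120.7054

120.7054


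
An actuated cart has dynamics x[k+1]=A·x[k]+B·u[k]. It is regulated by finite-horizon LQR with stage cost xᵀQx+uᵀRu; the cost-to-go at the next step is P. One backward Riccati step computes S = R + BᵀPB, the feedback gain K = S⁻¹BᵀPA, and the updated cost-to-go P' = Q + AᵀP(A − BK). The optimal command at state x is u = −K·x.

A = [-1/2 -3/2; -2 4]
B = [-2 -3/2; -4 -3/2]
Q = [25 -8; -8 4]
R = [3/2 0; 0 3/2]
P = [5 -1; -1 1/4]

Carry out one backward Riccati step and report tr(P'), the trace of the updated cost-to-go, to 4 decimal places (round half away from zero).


34.9812

BᵀP = [-6.0000 1.0000; -6.0000 1.1250]
S = R + BᵀPB = [3/2 0; 0 3/2] + [8.0000 7.5000; 7.5000 7.3125] = [9.5000 7.5000; 7.5000 8.8125]
BᵀPA = [1.0000 13.0000; 0.7500 13.5000]
K = S⁻¹·BᵀPA = [0.1160 0.4846; -0.0137 1.1195]
A−BK = [-0.2884 1.1485; -1.5563 7.6177]
AᵀP(A−BK) = [0.1442 -0.5742; -0.5742 5.8370]
P' = Q + AᵀP(A−BK) = [25.1442 -8.5742; -8.5742 9.8370]
tr(P') = 34.9812
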